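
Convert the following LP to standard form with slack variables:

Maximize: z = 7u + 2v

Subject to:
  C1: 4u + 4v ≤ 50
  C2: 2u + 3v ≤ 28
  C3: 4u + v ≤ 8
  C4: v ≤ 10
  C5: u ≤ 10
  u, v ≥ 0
max z = 7u + 2v

s.t.
  4u + 4v + s1 = 50
  2u + 3v + s2 = 28
  4u + v + s3 = 8
  v + s4 = 10
  u + s5 = 10
  u, v, s1, s2, s3, s4, s5 ≥ 0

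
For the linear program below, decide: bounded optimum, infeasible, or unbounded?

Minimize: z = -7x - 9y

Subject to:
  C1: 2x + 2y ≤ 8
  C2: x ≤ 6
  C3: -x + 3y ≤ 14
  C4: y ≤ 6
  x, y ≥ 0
The point (0, 4) satisfies every constraint, so the LP is feasible; the constraints give x ≤ 6 and y ≤ 6, which with x, y ≥ 0 keep the feasible region inside a bounded box. A feasible, bounded LP attains a finite optimum at a vertex.

Evaluating z = -7x - 9y at each vertex:
  (0, 0): z = 0
  (4, 0): z = -28
  (0, 4): z = -36

The LP has an optimal solution: (0, 4) with z = -36.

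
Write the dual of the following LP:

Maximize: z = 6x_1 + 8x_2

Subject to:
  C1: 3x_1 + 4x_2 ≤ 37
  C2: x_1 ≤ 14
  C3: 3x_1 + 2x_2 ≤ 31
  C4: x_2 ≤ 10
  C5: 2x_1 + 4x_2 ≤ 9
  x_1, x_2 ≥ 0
Minimize: z = 37y1 + 14y2 + 31y3 + 10y4 + 9y5

Subject to:
  C1: -3y1 - y2 - 3y3 - 2y5 ≤ -6
  C2: -4y1 - 2y3 - y4 - 4y5 ≤ -8
  y1, y2, y3, y4, y5 ≥ 0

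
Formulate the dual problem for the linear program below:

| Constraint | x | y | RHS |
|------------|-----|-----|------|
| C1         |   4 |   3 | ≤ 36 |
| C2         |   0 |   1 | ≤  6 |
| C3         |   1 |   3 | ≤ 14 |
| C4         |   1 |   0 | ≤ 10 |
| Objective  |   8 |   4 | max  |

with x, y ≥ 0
Minimize: z = 36y1 + 6y2 + 14y3 + 10y4

Subject to:
  C1: -4y1 - y3 - y4 ≤ -8
  C2: -3y1 - y2 - 3y3 ≤ -4
  y1, y2, y3, y4 ≥ 0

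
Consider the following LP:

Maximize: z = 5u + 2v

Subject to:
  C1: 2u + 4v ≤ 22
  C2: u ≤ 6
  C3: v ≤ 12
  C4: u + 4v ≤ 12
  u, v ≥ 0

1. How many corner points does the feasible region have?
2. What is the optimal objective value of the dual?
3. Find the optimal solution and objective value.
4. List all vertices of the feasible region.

1. 4
2. 33 (by strong duality, equal to the primal optimum)
3. u = 6, v = 1.5, z = 33
4. (0, 0), (6, 0), (6, 1.5), (0, 3)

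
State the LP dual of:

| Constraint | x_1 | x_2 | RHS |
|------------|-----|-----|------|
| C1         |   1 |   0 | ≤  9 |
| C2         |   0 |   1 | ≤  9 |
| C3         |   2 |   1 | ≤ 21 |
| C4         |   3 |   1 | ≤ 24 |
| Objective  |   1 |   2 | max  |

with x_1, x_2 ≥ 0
Minimize: z = 9y1 + 9y2 + 21y3 + 24y4

Subject to:
  C1: -y1 - 2y3 - 3y4 ≤ -1
  C2: -y2 - y3 - y4 ≤ -2
  y1, y2, y3, y4 ≥ 0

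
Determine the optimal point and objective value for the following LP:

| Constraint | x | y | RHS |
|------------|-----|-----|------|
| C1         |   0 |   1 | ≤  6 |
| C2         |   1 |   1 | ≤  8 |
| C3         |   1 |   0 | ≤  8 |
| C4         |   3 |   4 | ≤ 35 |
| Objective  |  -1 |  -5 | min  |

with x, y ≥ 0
Each vertex is the intersection of two constraint boundaries that also satisfies all remaining constraints:
  x = 0 and y = 0 → (0, 0)
  x + y = 8 and x = 8 → (8, 0)
  y = 6 and x + y = 8 → (2, 6)
  y = 6 and x = 0 → (0, 6)

Evaluating z = -x - 5y at each vertex:
  (0, 0): z = 0
  (8, 0): z = -8
  (2, 6): z = -32
  (0, 6): z = -30

The minimum is at (2, 6) with z = -32.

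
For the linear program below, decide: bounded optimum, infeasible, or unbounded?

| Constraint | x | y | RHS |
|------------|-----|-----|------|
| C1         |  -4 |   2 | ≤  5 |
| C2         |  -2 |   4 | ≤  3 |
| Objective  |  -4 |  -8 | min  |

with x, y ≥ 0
Feasible point: (0, 0) satisfies every constraint, so the LP is feasible.
Direction d = (1, 0): for each constraint row a, a·d ≤ 0 —
  (-4)(1) + (2)(0) = -4 ≤ 0
  (-2)(1) + (4)(0) = -2 ≤ 0
and d ≥ 0, so (0, 0) + t·d stays feasible for every t ≥ 0. Along this ray z = -4x - 8y changes by -4 per unit t, so z → −∞.

The LP is unbounded; z can be made arbitrarily small.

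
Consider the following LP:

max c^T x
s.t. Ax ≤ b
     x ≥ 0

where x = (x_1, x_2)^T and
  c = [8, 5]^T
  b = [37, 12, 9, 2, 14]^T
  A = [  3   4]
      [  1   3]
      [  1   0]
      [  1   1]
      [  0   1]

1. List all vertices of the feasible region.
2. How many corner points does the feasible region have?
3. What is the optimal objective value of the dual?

1. (0, 0), (2, 0), (0, 2)
2. 3
3. 16 (by strong duality, equal to the primal optimum)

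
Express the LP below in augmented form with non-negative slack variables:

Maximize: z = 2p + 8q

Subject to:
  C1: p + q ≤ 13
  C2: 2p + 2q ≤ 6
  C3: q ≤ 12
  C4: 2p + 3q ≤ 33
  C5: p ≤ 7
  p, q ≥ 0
max z = 2p + 8q

s.t.
  p + q + s1 = 13
  2p + 2q + s2 = 6
  q + s3 = 12
  2p + 3q + s4 = 33
  p + s5 = 7
  p, q, s1, s2, s3, s4, s5 ≥ 0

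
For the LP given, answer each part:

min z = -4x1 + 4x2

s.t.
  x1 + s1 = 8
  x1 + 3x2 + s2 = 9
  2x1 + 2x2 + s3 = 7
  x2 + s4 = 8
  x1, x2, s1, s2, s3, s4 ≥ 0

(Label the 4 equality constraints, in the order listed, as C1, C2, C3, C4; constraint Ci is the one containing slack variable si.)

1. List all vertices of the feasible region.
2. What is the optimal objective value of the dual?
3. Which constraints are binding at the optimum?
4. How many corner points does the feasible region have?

1. (0, 0), (3.5, 0), (0.75, 2.75), (0, 3)
2. -14 (by strong duality, equal to the primal optimum)
3. C3, x2 ≥ 0
4. 4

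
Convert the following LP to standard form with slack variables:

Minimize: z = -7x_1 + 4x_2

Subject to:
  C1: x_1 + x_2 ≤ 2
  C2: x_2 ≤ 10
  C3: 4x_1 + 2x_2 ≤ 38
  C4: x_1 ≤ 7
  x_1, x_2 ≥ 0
min z = -7x_1 + 4x_2

s.t.
  x_1 + x_2 + s1 = 2
  x_2 + s2 = 10
  4x_1 + 2x_2 + s3 = 38
  x_1 + s4 = 7
  x_1, x_2, s1, s2, s3, s4 ≥ 0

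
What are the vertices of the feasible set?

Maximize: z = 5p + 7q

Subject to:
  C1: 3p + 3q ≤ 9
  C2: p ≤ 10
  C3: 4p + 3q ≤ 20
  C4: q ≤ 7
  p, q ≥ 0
Each vertex is the intersection of two constraint boundaries that also satisfies all remaining constraints:
  p = 0 and q = 0 → (0, 0)
  3p + 3q = 9 and q = 0 → (3, 0)
  3p + 3q = 9 and p = 0 → (0, 3)

Vertices: (0, 0), (3, 0), (0, 3)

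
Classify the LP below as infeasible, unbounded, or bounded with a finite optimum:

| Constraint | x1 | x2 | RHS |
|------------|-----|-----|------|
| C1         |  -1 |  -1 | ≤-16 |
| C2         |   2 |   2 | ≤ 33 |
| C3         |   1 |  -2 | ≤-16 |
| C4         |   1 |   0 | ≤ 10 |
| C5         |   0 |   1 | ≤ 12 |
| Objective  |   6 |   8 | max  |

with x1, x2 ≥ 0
The point (4.5, 12) satisfies every constraint, so the LP is feasible; the constraints give x1 ≤ 10 and x2 ≤ 12, which with x1, x2 ≥ 0 keep the feasible region inside a bounded box. A feasible, bounded LP attains a finite optimum at a vertex.

Feasible with finite optimum z* = 123 at (4.5, 12).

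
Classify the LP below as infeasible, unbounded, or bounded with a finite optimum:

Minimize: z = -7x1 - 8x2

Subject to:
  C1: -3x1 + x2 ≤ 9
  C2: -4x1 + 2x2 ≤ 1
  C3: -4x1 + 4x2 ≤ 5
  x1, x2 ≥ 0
Feasible point: (0, 0) satisfies every constraint, so the LP is feasible.
Direction d = (1, 0): for each constraint row a, a·d ≤ 0 —
  (-3)(1) + (1)(0) = -3 ≤ 0
  (-4)(1) + (2)(0) = -4 ≤ 0
  (-4)(1) + (4)(0) = -4 ≤ 0
and d ≥ 0, so (0, 0) + t·d stays feasible for every t ≥ 0. Along this ray z = -7x1 - 8x2 changes by -7 per unit t, so z → −∞.

Unbounded: there is a feasible ray along which z → −∞.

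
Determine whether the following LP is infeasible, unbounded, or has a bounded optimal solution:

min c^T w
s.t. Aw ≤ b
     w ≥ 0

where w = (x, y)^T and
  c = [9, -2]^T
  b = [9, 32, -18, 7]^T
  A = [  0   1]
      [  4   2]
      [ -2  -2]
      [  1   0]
The point (0, 9) satisfies every constraint, so the LP is feasible; the constraints give x ≤ 7 and y ≤ 9, which with x, y ≥ 0 keep the feasible region inside a bounded box. A feasible, bounded LP attains a finite optimum at a vertex.

The LP has an optimal solution: (0, 9) with z = -18.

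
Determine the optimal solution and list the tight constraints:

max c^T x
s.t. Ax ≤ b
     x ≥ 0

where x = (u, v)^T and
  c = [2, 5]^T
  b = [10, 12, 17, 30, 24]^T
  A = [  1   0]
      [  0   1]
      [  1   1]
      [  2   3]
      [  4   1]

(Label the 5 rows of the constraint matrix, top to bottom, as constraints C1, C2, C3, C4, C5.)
Optimal: u = 0, v = 10
Slack at optimum:
  C1: slack = 10
  C2: slack = 2
  C3: slack = 7
  C4: slack = 0 (binding)
  C5: slack = 14
  u ≥ 0: u = 0 (binding)
  v ≥ 0: v = 10
Binding constraints: C4, u ≥ 0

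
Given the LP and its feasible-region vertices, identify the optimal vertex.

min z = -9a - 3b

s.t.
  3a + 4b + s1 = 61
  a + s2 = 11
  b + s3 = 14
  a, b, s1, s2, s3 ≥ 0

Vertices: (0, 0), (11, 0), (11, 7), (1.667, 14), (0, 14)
Evaluating z = -9a - 3b at each vertex:
  (0, 0): z = 0
  (11, 0): z = -99
  (11, 7): z = -120
  (1.667, 14): z = -57
  (0, 14): z = -42

The smallest value is z = -120, attained at (11, 7).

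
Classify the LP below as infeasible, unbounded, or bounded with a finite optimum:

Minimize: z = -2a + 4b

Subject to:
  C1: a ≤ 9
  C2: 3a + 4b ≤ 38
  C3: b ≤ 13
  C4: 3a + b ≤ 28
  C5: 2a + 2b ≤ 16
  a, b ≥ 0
The point (8, 0) satisfies every constraint, so the LP is feasible; the constraints give a ≤ 9 and b ≤ 13, which with a, b ≥ 0 keep the feasible region inside a bounded box. A feasible, bounded LP attains a finite optimum at a vertex.

Evaluating z = -2a + 4b at each vertex:
  (0, 0): z = 0
  (8, 0): z = -16
  (0, 8): z = 32

Feasible with finite optimum z* = -16 at (8, 0).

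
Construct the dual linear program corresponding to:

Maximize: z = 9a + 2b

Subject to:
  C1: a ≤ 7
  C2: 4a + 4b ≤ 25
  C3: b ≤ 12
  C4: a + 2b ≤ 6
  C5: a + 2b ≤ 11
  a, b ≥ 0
Minimize: z = 7y1 + 25y2 + 12y3 + 6y4 + 11y5

Subject to:
  C1: -y1 - 4y2 - y4 - y5 ≤ -9
  C2: -4y2 - y3 - 2y4 - 2y5 ≤ -2
  y1, y2, y3, y4, y5 ≥ 0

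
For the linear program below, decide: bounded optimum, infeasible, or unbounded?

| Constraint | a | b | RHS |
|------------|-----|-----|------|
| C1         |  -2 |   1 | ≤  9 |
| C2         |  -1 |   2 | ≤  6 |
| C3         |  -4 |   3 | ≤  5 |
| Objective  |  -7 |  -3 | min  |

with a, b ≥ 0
Feasible point: (0, 0) satisfies every constraint, so the LP is feasible.
Direction d = (1, 0): for each constraint row a, a·d ≤ 0 —
  (-2)(1) + (1)(0) = -2 ≤ 0
  (-1)(1) + (2)(0) = -1 ≤ 0
  (-4)(1) + (3)(0) = -4 ≤ 0
and d ≥ 0, so (0, 0) + t·d stays feasible for every t ≥ 0. Along this ray z = -7a - 3b changes by -7 per unit t, so z → −∞.

The LP is unbounded; z can be made arbitrarily small.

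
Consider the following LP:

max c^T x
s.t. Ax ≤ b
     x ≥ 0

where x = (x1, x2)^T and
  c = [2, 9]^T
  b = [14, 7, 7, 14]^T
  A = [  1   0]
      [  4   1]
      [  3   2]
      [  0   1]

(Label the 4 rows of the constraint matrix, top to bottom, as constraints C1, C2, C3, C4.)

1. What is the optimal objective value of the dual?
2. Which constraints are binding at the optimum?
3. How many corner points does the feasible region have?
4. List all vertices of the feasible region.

1. 31.5 (by strong duality, equal to the primal optimum)
2. C3, x1 ≥ 0
3. 4
4. (0, 0), (1.75, 0), (1.4, 1.4), (0, 3.5)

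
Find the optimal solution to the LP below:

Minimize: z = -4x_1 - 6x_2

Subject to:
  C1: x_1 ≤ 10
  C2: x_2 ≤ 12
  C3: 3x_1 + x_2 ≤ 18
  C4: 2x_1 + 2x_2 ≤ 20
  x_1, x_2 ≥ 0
x_1 = 0, x_2 = 10, z = -60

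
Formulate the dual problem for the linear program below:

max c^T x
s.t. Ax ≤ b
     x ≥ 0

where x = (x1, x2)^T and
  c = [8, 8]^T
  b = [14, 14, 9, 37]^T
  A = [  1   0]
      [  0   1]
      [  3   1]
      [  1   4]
Minimize: z = 14y1 + 14y2 + 9y3 + 37y4

Subject to:
  C1: -y1 - 3y3 - y4 ≤ -8
  C2: -y2 - y3 - 4y4 ≤ -8
  y1, y2, y3, y4 ≥ 0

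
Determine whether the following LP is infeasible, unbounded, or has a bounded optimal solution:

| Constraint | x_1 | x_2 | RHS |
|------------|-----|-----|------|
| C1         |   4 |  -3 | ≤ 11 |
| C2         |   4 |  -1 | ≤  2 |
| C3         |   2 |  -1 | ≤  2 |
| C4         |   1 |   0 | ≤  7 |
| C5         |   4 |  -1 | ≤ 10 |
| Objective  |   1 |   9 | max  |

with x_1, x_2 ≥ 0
Feasible point: (0, 0) satisfies every constraint, so the LP is feasible.
Direction d = (0, 1): for each constraint row a, a·d ≤ 0 —
  (4)(0) + (-3)(1) = -3 ≤ 0
  (4)(0) + (-1)(1) = -1 ≤ 0
  (2)(0) + (-1)(1) = -1 ≤ 0
  (1)(0) + (0)(1) = 0 ≤ 0
  (4)(0) + (-1)(1) = -1 ≤ 0
and d ≥ 0, so (0, 0) + t·d stays feasible for every t ≥ 0. Along this ray z = x_1 + 9x_2 changes by 9 per unit t, so z → +∞.

Unbounded — the objective can increase without bound over the feasible region.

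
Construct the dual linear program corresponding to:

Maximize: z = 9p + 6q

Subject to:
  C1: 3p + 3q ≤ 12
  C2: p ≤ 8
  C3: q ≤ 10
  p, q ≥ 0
Minimize: z = 12y1 + 8y2 + 10y3

Subject to:
  C1: -3y1 - y2 ≤ -9
  C2: -3y1 - y3 ≤ -6
  y1, y2, y3 ≥ 0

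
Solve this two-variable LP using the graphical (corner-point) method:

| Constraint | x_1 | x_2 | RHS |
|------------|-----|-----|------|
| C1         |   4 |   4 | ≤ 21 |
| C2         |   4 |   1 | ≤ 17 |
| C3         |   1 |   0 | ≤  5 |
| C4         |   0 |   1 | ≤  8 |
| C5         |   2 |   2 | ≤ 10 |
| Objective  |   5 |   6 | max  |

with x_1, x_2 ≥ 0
Each vertex is the intersection of two constraint boundaries that also satisfies all remaining constraints:
  x_1 = 0 and x_2 = 0 → (0, 0)
  4x_1 + x_2 = 17 and x_2 = 0 → (4.25, 0)
  4x_1 + x_2 = 17 and 2x_1 + 2x_2 = 10 → (4, 1)
  2x_1 + 2x_2 = 10 and x_1 = 0 → (0, 5)

Evaluating z = 5x_1 + 6x_2 at each vertex:
  (0, 0): z = 0
  (4.25, 0): z = 21.25
  (4, 1): z = 26
  (0, 5): z = 30

The maximum is at (0, 5) with z = 30.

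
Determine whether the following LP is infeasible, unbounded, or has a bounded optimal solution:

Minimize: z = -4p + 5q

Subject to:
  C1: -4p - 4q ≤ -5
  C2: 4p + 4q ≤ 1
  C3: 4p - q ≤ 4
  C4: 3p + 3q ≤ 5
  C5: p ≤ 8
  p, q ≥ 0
C2 requires 4p + 4q ≤ 1, while C1 (-4p - 4q ≤ -5) is equivalent to 4p + 4q ≥ 5. Together they would need 5 ≤ 4p + 4q ≤ 1, which is impossible since 5 > 1. No point satisfies all constraints.

Infeasible — the constraint set is empty.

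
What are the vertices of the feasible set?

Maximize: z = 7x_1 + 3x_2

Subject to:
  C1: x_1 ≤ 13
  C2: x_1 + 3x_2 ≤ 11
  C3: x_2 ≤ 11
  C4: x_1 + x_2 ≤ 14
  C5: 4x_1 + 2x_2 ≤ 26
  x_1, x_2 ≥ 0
Each vertex is the intersection of two constraint boundaries that also satisfies all remaining constraints:
  x_1 = 0 and x_2 = 0 → (0, 0)
  4x_1 + 2x_2 = 26 and x_2 = 0 → (6.5, 0)
  x_1 + 3x_2 = 11 and 4x_1 + 2x_2 = 26 → (5.6, 1.8)
  x_1 + 3x_2 = 11 and x_1 = 0 → (0, 3.667)

Vertices: (0, 0), (6.5, 0), (5.6, 1.8), (0, 3.667)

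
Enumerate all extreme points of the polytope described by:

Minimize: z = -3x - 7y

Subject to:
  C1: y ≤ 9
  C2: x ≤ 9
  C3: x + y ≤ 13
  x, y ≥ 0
Each vertex is the intersection of two constraint boundaries that also satisfies all remaining constraints:
  x = 0 and y = 0 → (0, 0)
  x = 9 and y = 0 → (9, 0)
  x = 9 and x + y = 13 → (9, 4)
  y = 9 and x + y = 13 → (4, 9)
  y = 9 and x = 0 → (0, 9)

Vertices: (0, 0), (9, 0), (9, 4), (4, 9), (0, 9)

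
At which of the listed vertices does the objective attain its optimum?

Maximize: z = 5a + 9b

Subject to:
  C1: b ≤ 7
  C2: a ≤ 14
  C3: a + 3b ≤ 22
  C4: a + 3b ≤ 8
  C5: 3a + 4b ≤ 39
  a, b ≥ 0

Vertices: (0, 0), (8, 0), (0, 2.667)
Evaluating z = 5a + 9b at each vertex:
  (0, 0): z = 0
  (8, 0): z = 40
  (0, 2.667): z = 24

The largest value is z = 40, attained at (8, 0).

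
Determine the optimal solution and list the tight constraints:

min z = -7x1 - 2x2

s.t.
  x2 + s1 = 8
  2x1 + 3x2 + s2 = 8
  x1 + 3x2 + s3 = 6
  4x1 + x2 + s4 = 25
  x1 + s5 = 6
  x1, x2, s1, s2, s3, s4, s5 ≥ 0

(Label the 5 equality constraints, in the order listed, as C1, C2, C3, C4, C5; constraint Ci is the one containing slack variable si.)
Optimal: x1 = 4, x2 = 0
Slack at optimum:
  C1: slack = 8
  C2: slack = 0 (binding)
  C3: slack = 2
  C4: slack = 9
  C5: slack = 2
  x1 ≥ 0: x1 = 4
  x2 ≥ 0: x2 = 0 (binding)
Binding constraints: C2, x2 ≥ 0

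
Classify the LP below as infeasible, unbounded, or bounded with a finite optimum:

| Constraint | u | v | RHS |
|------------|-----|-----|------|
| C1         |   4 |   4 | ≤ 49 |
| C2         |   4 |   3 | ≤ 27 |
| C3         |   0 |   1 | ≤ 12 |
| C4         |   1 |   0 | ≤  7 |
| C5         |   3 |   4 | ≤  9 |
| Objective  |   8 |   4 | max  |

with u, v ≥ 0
The point (3, 0) satisfies every constraint, so the LP is feasible; the constraints give u ≤ 7 and v ≤ 12, which with u, v ≥ 0 keep the feasible region inside a bounded box. A feasible, bounded LP attains a finite optimum at a vertex.

Evaluating z = 8u + 4v at each vertex:
  (0, 0): z = 0
  (3, 0): z = 24
  (0, 2.25): z = 9

Bounded optimum: z* = 24 at (3, 0).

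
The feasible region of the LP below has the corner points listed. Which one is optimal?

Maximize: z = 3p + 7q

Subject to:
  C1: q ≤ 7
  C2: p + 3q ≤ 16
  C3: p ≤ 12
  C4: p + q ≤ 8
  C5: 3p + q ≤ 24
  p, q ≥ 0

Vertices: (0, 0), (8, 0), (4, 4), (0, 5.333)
(4, 4) with z = 40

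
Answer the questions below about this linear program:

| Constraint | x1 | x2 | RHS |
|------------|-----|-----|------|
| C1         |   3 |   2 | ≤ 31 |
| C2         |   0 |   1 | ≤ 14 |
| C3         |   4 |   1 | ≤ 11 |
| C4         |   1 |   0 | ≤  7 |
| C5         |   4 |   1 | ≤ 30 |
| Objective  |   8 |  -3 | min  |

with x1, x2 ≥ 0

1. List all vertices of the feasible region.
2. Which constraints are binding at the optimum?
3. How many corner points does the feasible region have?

1. (0, 0), (2.75, 0), (0, 11)
2. C3, x1 ≥ 0
3. 3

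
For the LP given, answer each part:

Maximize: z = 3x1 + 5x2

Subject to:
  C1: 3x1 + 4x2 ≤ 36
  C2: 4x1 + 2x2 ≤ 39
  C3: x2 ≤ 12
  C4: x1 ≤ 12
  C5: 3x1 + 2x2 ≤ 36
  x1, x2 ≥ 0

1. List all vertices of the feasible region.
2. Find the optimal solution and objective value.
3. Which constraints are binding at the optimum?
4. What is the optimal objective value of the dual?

1. (0, 0), (9.75, 0), (8.4, 2.7), (0, 9)
2. x1 = 0, x2 = 9, z = 45
3. C1, x1 ≥ 0
4. 45 (by strong duality, equal to the primal optimum)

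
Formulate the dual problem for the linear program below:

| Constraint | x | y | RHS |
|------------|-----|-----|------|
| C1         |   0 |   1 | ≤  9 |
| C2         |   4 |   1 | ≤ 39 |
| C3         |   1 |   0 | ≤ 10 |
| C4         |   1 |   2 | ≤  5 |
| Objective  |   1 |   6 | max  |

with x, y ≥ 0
Minimize: z = 9y1 + 39y2 + 10y3 + 5y4

Subject to:
  C1: -4y2 - y3 - y4 ≤ -1
  C2: -y1 - y2 - 2y4 ≤ -6
  y1, y2, y3, y4 ≥ 0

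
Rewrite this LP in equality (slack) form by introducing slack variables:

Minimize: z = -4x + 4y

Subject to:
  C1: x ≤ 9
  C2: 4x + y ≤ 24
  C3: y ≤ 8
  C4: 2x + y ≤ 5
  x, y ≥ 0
min z = -4x + 4y

s.t.
  x + s1 = 9
  4x + y + s2 = 24
  y + s3 = 8
  2x + y + s4 = 5
  x, y, s1, s2, s3, s4 ≥ 0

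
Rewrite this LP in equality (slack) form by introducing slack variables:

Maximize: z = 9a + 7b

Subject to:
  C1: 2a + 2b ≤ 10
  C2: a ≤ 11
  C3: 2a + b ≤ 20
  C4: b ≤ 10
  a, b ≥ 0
max z = 9a + 7b

s.t.
  2a + 2b + s1 = 10
  a + s2 = 11
  2a + b + s3 = 20
  b + s4 = 10
  a, b, s1, s2, s3, s4 ≥ 0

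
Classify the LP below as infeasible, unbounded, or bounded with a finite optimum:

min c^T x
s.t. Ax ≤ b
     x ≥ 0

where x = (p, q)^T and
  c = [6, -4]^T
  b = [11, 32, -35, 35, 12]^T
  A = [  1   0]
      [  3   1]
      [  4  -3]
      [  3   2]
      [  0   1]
The point (0, 12) satisfies every constraint, so the LP is feasible; the constraints give p ≤ 11 and q ≤ 12, which with p, q ≥ 0 keep the feasible region inside a bounded box. A feasible, bounded LP attains a finite optimum at a vertex.

Feasible with finite optimum z* = -48 at (0, 12).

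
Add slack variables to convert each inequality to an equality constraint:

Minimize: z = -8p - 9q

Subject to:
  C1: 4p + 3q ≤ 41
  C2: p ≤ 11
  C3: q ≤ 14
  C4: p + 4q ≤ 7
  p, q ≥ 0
min z = -8p - 9q

s.t.
  4p + 3q + s1 = 41
  p + s2 = 11
  q + s3 = 14
  p + 4q + s4 = 7
  p, q, s1, s2, s3, s4 ≥ 0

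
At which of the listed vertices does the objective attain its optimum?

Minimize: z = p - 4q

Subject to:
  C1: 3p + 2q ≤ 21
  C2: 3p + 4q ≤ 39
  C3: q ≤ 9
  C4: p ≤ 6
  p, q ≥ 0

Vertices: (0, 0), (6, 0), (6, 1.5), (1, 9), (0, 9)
Evaluating z = p - 4q at each vertex:
  (0, 0): z = 0
  (6, 0): z = 6
  (6, 1.5): z = 0
  (1, 9): z = -35
  (0, 9): z = -36

The smallest value is z = -36, attained at (0, 9).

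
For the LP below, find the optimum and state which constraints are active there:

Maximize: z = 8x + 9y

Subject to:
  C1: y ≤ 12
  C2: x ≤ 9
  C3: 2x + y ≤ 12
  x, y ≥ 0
Optimal: x = 0, y = 12
Slack at optimum:
  C1: slack = 0 (binding)
  C2: slack = 9
  C3: slack = 0 (binding)
  x ≥ 0: x = 0 (binding)
  y ≥ 0: y = 12
Binding constraints: C1, C3, x ≥ 0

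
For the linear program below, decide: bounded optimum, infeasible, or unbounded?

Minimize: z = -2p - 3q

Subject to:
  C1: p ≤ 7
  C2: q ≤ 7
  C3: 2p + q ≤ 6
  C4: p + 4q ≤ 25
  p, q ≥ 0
The point (0, 6) satisfies every constraint, so the LP is feasible; the constraints give p ≤ 7 and q ≤ 7, which with p, q ≥ 0 keep the feasible region inside a bounded box. A feasible, bounded LP attains a finite optimum at a vertex.

Bounded optimum: z* = -18 at (0, 6).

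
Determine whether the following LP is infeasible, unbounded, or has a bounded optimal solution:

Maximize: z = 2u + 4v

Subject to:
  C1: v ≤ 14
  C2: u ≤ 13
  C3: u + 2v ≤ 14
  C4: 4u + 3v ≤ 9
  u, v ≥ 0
The point (0, 3) satisfies every constraint, so the LP is feasible; the constraints give u ≤ 13 and v ≤ 14, which with u, v ≥ 0 keep the feasible region inside a bounded box. A feasible, bounded LP attains a finite optimum at a vertex.

The LP has an optimal solution: (0, 3) with z = 12.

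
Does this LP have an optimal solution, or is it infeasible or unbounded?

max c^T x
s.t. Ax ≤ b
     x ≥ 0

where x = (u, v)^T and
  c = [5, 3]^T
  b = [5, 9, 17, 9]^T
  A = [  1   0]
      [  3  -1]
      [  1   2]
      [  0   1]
The point (5, 6) satisfies every constraint, so the LP is feasible; the constraints give u ≤ 5 and v ≤ 9, which with u, v ≥ 0 keep the feasible region inside a bounded box. A feasible, bounded LP attains a finite optimum at a vertex.

Feasible with finite optimum z* = 43 at (5, 6).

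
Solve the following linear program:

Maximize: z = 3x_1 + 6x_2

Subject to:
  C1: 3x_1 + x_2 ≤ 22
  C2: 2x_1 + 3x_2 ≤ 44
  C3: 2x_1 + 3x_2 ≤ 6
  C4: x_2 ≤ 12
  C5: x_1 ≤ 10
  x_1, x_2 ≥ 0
Each vertex is the intersection of two constraint boundaries that also satisfies all remaining constraints:
  x_1 = 0 and x_2 = 0 → (0, 0)
  2x_1 + 3x_2 = 6 and x_2 = 0 → (3, 0)
  2x_1 + 3x_2 = 6 and x_1 = 0 → (0, 2)

Evaluating z = 3x_1 + 6x_2 at each vertex:
  (0, 0): z = 0
  (3, 0): z = 9
  (0, 2): z = 12

The maximum is at (0, 2) with z = 12.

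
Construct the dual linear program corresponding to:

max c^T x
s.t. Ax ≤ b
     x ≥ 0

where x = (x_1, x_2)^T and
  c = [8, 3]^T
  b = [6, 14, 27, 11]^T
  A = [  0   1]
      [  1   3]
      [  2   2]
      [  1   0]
Minimize: z = 6y1 + 14y2 + 27y3 + 11y4

Subject to:
  C1: -y2 - 2y3 - y4 ≤ -8
  C2: -y1 - 3y2 - 2y3 ≤ -3
  y1, y2, y3, y4 ≥ 0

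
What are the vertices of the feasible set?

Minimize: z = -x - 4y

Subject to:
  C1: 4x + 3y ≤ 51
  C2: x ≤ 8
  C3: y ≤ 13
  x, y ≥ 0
Each vertex is the intersection of two constraint boundaries that also satisfies all remaining constraints:
  x = 0 and y = 0 → (0, 0)
  x = 8 and y = 0 → (8, 0)
  4x + 3y = 51 and x = 8 → (8, 6.333)
  4x + 3y = 51 and y = 13 → (3, 13)
  y = 13 and x = 0 → (0, 13)

Vertices: (0, 0), (8, 0), (8, 6.333), (3, 13), (0, 13)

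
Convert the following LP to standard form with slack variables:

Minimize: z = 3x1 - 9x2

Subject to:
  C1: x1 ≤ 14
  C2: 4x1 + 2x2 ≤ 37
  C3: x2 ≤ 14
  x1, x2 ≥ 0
min z = 3x1 - 9x2

s.t.
  x1 + s1 = 14
  4x1 + 2x2 + s2 = 37
  x2 + s3 = 14
  x1, x2, s1, s2, s3 ≥ 0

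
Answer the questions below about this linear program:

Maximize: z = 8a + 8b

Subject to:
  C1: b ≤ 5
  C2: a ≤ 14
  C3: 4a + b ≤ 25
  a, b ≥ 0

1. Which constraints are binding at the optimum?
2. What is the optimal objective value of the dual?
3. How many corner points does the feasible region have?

1. C1, C3
2. 80 (by strong duality, equal to the primal optimum)
3. 4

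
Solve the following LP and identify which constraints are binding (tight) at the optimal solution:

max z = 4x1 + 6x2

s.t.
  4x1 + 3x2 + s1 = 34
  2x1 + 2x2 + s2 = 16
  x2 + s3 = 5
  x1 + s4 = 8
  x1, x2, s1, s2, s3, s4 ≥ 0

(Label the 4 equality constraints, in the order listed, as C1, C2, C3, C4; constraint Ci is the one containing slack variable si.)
Optimal: x1 = 3, x2 = 5
Slack at optimum:
  C1: slack = 7
  C2: slack = 0 (binding)
  C3: slack = 0 (binding)
  C4: slack = 5
  x1 ≥ 0: x1 = 3
  x2 ≥ 0: x2 = 5
Binding constraints: C2, C3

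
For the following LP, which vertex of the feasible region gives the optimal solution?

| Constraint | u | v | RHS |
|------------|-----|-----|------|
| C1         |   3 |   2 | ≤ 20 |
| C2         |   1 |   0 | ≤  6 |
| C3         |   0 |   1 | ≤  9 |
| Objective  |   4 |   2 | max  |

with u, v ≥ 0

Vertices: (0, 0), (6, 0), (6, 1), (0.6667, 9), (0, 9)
(6, 1) with z = 26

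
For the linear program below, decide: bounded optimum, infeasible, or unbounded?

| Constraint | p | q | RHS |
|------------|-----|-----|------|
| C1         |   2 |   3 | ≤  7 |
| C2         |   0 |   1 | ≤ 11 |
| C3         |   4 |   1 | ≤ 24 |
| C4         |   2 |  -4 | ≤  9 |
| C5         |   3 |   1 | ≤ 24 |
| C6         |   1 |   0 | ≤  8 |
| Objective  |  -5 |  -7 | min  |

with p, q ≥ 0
The point (3.5, 0) satisfies every constraint, so the LP is feasible; the constraints give p ≤ 8 and q ≤ 11, which with p, q ≥ 0 keep the feasible region inside a bounded box. A feasible, bounded LP attains a finite optimum at a vertex.

Evaluating z = -5p - 7q at each vertex:
  (0, 0): z = 0
  (3.5, 0): z = -17.5
  (0, 2.333): z = -16.33

Feasible with finite optimum z* = -17.5 at (3.5, 0).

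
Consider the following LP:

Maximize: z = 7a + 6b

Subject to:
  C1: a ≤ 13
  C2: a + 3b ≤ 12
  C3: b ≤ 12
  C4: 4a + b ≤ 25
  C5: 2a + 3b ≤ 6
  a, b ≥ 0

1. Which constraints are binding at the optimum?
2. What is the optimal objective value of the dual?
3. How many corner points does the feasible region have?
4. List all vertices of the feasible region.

1. C5, b ≥ 0
2. 21 (by strong duality, equal to the primal optimum)
3. 3
4. (0, 0), (3, 0), (0, 2)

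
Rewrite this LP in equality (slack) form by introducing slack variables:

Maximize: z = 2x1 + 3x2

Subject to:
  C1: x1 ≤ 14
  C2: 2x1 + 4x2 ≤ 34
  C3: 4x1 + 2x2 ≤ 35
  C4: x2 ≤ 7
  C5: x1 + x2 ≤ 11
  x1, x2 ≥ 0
max z = 2x1 + 3x2

s.t.
  x1 + s1 = 14
  2x1 + 4x2 + s2 = 34
  4x1 + 2x2 + s3 = 35
  x2 + s4 = 7
  x1 + x2 + s5 = 11
  x1, x2, s1, s2, s3, s4, s5 ≥ 0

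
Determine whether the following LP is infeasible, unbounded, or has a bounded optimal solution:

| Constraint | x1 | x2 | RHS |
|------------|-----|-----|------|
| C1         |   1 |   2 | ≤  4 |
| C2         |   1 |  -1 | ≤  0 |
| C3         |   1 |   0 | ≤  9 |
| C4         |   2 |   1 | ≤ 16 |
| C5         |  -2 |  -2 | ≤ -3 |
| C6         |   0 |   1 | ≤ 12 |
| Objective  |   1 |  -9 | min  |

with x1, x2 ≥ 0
The point (0, 2) satisfies every constraint, so the LP is feasible; the constraints give x1 ≤ 9 and x2 ≤ 12, which with x1, x2 ≥ 0 keep the feasible region inside a bounded box. A feasible, bounded LP attains a finite optimum at a vertex.

Evaluating z = x1 - 9x2 at each vertex:
  (0.75, 0.75): z = -6
  (1.333, 1.333): z = -10.67
  (0, 2): z = -18
  (0, 1.5): z = -13.5

The LP has an optimal solution: (0, 2) with z = -18.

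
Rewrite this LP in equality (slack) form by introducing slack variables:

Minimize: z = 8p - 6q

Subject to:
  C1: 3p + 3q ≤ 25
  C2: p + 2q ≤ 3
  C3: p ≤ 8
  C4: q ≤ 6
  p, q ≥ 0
min z = 8p - 6q

s.t.
  3p + 3q + s1 = 25
  p + 2q + s2 = 3
  p + s3 = 8
  q + s4 = 6
  p, q, s1, s2, s3, s4 ≥ 0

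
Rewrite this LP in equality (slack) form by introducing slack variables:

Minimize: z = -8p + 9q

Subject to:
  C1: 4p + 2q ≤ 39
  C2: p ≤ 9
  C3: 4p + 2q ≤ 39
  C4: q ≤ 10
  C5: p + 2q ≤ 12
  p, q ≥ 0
min z = -8p + 9q

s.t.
  4p + 2q + s1 = 39
  p + s2 = 9
  4p + 2q + s3 = 39
  q + s4 = 10
  p + 2q + s5 = 12
  p, q, s1, s2, s3, s4, s5 ≥ 0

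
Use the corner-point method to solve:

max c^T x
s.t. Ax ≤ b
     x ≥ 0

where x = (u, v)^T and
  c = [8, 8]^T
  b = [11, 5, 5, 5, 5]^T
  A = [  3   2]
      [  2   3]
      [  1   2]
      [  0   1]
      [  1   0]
u = 2.5, v = 0, z = 20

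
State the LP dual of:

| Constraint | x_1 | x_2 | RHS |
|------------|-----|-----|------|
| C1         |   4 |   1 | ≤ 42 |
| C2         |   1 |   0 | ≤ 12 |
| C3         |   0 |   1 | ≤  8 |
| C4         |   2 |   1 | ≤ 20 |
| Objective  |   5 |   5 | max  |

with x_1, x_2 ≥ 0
Minimize: z = 42y1 + 12y2 + 8y3 + 20y4

Subject to:
  C1: -4y1 - y2 - 2y4 ≤ -5
  C2: -y1 - y3 - y4 ≤ -5
  y1, y2, y3, y4 ≥ 0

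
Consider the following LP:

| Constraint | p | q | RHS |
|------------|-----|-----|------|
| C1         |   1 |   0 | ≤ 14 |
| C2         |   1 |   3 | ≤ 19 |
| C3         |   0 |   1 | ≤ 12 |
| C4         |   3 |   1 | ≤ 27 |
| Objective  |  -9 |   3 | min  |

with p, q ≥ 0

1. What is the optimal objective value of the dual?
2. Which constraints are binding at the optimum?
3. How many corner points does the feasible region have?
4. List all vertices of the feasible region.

1. -81 (by strong duality, equal to the primal optimum)
2. C4, q ≥ 0
3. 4
4. (0, 0), (9, 0), (7.75, 3.75), (0, 6.333)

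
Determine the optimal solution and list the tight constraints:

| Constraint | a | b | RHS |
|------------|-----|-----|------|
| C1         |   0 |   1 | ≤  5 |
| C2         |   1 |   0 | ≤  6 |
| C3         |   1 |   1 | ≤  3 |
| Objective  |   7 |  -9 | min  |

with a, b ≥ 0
Optimal: a = 0, b = 3
Slack at optimum:
  C1: slack = 2
  C2: slack = 6
  C3: slack = 0 (binding)
  a ≥ 0: a = 0 (binding)
  b ≥ 0: b = 3
Binding constraints: C3, a ≥ 0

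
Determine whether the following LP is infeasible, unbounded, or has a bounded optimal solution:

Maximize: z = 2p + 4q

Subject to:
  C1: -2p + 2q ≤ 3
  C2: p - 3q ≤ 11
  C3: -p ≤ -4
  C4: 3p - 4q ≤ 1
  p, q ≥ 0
Feasible point: (4, 3) satisfies every constraint, so the LP is feasible.
Direction d = (1, 1): for each constraint row a, a·d ≤ 0 —
  (-2)(1) + (2)(1) = 0 ≤ 0
  (1)(1) + (-3)(1) = -2 ≤ 0
  (-1)(1) + (0)(1) = -1 ≤ 0
  (3)(1) + (-4)(1) = -1 ≤ 0
and d ≥ 0, so (4, 3) + t·d stays feasible for every t ≥ 0. Along this ray z = 2p + 4q changes by 6 per unit t, so z → +∞.

Unbounded — the objective can increase without bound over the feasible region.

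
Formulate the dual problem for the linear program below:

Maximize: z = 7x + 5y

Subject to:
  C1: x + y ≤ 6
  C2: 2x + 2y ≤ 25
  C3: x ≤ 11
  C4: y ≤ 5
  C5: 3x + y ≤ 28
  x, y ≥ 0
Minimize: z = 6y1 + 25y2 + 11y3 + 5y4 + 28y5

Subject to:
  C1: -y1 - 2y2 - y3 - 3y5 ≤ -7
  C2: -y1 - 2y2 - y4 - y5 ≤ -5
  y1, y2, y3, y4, y5 ≥ 0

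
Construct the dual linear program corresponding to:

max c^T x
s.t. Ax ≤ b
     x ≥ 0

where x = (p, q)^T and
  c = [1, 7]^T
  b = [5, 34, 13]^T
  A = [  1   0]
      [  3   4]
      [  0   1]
Minimize: z = 5y1 + 34y2 + 13y3

Subject to:
  C1: -y1 - 3y2 ≤ -1
  C2: -4y2 - y3 ≤ -7
  y1, y2, y3 ≥ 0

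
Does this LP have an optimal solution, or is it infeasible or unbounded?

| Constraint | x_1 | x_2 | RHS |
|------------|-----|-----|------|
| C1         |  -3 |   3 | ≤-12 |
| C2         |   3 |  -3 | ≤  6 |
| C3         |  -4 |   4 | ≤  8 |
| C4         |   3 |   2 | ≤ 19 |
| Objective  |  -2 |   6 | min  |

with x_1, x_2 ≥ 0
C2 requires 3x_1 - 3x_2 ≤ 6, while C1 (-3x_1 + 3x_2 ≤ -12) is equivalent to 3x_1 - 3x_2 ≥ 12. Together they would need 12 ≤ 3x_1 - 3x_2 ≤ 6, which is impossible since 12 > 6. No point satisfies all constraints.

Infeasible: no point satisfies all constraints simultaneously.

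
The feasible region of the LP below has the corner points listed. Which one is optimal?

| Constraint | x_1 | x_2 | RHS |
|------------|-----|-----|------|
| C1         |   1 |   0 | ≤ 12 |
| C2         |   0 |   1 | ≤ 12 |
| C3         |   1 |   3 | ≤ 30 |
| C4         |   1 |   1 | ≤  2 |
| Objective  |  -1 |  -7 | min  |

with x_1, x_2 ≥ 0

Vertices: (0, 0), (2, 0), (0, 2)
Evaluating z = -x_1 - 7x_2 at each vertex:
  (0, 0): z = 0
  (2, 0): z = -2
  (0, 2): z = -14

The smallest value is z = -14, attained at (0, 2).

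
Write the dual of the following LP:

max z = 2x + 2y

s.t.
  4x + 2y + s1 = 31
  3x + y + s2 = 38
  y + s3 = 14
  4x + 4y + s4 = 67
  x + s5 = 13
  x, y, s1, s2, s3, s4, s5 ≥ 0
Minimize: z = 31y1 + 38y2 + 14y3 + 67y4 + 13y5

Subject to:
  C1: -4y1 - 3y2 - 4y4 - y5 ≤ -2
  C2: -2y1 - y2 - y3 - 4y4 ≤ -2
  y1, y2, y3, y4, y5 ≥ 0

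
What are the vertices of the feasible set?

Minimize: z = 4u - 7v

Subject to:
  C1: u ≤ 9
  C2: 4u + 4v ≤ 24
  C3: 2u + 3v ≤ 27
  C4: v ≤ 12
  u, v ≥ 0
Each vertex is the intersection of two constraint boundaries that also satisfies all remaining constraints:
  u = 0 and v = 0 → (0, 0)
  4u + 4v = 24 and v = 0 → (6, 0)
  4u + 4v = 24 and u = 0 → (0, 6)

Vertices: (0, 0), (6, 0), (0, 6)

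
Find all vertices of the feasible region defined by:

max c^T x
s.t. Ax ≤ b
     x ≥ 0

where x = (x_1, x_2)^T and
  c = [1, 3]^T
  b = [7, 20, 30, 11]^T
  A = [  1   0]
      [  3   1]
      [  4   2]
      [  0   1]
Each vertex is the intersection of two constraint boundaries that also satisfies all remaining constraints:
  x_1 = 0 and x_2 = 0 → (0, 0)
  3x_1 + x_2 = 20 and x_2 = 0 → (6.667, 0)
  3x_1 + x_2 = 20 and 4x_1 + 2x_2 = 30 → (5, 5)
  4x_1 + 2x_2 = 30 and x_2 = 11 → (2, 11)
  x_2 = 11 and x_1 = 0 → (0, 11)

Vertices: (0, 0), (6.667, 0), (5, 5), (2, 11), (0, 11)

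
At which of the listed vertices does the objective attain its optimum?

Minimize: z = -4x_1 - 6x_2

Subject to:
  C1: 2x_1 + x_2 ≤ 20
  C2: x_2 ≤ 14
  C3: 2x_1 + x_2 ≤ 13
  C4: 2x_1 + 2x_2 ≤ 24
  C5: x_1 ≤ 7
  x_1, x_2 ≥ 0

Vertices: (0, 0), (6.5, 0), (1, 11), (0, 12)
(0, 12) with z = -72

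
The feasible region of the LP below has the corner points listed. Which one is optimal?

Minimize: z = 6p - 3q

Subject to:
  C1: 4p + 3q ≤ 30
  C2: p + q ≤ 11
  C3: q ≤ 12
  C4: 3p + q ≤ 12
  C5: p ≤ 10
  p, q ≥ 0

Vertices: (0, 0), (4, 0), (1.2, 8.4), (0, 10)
(0, 10) with z = -30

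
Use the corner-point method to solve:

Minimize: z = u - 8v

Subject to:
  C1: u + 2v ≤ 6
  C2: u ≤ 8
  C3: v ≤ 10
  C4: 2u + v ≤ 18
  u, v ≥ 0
u = 0, v = 3, z = -24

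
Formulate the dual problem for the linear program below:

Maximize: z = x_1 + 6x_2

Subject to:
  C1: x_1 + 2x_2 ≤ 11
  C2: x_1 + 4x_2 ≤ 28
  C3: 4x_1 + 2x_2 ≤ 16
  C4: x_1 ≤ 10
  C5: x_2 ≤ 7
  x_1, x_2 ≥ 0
Minimize: z = 11y1 + 28y2 + 16y3 + 10y4 + 7y5

Subject to:
  C1: -y1 - y2 - 4y3 - y4 ≤ -1
  C2: -2y1 - 4y2 - 2y3 - y5 ≤ -6
  y1, y2, y3, y4, y5 ≥ 0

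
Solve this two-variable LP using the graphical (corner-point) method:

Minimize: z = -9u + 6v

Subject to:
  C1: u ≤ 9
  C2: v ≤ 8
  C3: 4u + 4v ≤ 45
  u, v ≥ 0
Each vertex is the intersection of two constraint boundaries that also satisfies all remaining constraints:
  u = 0 and v = 0 → (0, 0)
  u = 9 and v = 0 → (9, 0)
  u = 9 and 4u + 4v = 45 → (9, 2.25)
  v = 8 and 4u + 4v = 45 → (3.25, 8)
  v = 8 and u = 0 → (0, 8)

Evaluating z = -9u + 6v at each vertex:
  (0, 0): z = 0
  (9, 0): z = -81
  (9, 2.25): z = -67.5
  (3.25, 8): z = 18.75
  (0, 8): z = 48

The minimum is at (9, 0) with z = -81.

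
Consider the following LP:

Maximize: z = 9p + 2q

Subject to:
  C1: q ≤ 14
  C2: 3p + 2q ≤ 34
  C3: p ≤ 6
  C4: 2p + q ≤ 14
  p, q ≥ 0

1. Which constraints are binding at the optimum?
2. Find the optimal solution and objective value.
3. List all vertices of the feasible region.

1. C3, C4
2. p = 6, q = 2, z = 58
3. (0, 0), (6, 0), (6, 2), (0, 14)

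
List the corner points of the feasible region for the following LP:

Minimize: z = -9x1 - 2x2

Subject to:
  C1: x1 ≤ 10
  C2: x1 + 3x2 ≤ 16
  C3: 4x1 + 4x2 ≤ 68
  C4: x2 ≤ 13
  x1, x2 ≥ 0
Each vertex is the intersection of two constraint boundaries that also satisfies all remaining constraints:
  x1 = 0 and x2 = 0 → (0, 0)
  x1 = 10 and x2 = 0 → (10, 0)
  x1 = 10 and x1 + 3x2 = 16 → (10, 2)
  x1 + 3x2 = 16 and x1 = 0 → (0, 5.333)

Vertices: (0, 0), (10, 0), (10, 2), (0, 5.333)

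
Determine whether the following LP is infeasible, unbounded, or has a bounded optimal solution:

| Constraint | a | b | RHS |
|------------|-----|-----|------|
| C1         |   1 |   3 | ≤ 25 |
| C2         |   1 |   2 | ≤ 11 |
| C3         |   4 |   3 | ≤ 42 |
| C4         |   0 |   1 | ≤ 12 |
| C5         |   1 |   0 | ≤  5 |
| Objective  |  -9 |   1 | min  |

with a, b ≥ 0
The point (5, 0) satisfies every constraint, so the LP is feasible; the constraints give a ≤ 5 and b ≤ 12, which with a, b ≥ 0 keep the feasible region inside a bounded box. A feasible, bounded LP attains a finite optimum at a vertex.

Bounded optimum: z* = -45 at (5, 0).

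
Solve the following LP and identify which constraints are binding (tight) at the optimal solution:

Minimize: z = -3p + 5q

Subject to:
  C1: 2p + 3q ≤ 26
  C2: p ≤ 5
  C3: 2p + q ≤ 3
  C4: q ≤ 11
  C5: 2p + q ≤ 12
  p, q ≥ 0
Optimal: p = 1.5, q = 0
Slack at optimum:
  C1: slack = 23
  C2: slack = 3.5
  C3: slack = 0 (binding)
  C4: slack = 11
  C5: slack = 9
  p ≥ 0: p = 1.5
  q ≥ 0: q = 0 (binding)
Binding constraints: C3, q ≥ 0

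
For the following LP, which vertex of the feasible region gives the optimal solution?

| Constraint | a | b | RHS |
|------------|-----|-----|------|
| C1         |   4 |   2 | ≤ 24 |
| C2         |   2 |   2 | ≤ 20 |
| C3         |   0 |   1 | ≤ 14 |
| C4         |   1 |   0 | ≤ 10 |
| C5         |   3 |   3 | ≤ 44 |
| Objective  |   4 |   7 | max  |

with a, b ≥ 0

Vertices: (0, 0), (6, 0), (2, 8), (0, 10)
Evaluating z = 4a + 7b at each vertex:
  (0, 0): z = 0
  (6, 0): z = 24
  (2, 8): z = 64
  (0, 10): z = 70

The largest value is z = 70, attained at (0, 10).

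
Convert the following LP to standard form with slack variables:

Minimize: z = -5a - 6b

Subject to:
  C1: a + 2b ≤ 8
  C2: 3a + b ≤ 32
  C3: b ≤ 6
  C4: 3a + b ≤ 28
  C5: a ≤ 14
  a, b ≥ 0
min z = -5a - 6b

s.t.
  a + 2b + s1 = 8
  3a + b + s2 = 32
  b + s3 = 6
  3a + b + s4 = 28
  a + s5 = 14
  a, b, s1, s2, s3, s4, s5 ≥ 0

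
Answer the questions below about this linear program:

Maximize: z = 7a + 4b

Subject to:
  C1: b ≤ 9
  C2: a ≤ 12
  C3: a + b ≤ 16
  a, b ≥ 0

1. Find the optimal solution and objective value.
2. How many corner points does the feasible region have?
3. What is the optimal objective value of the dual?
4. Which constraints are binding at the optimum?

1. a = 12, b = 4, z = 100
2. 5
3. 100 (by strong duality, equal to the primal optimum)
4. C2, C3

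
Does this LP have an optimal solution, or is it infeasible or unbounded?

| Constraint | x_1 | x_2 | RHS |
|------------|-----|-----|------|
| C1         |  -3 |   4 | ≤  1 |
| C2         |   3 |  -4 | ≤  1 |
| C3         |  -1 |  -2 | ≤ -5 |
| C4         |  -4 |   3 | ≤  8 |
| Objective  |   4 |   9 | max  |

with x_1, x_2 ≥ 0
Feasible point: (3, 2) satisfies every constraint, so the LP is feasible.
Direction d = (4, 3): for each constraint row a, a·d ≤ 0 —
  (-3)(4) + (4)(3) = 0 ≤ 0
  (3)(4) + (-4)(3) = 0 ≤ 0
  (-1)(4) + (-2)(3) = -10 ≤ 0
  (-4)(4) + (3)(3) = -7 ≤ 0
and d ≥ 0, so (3, 2) + t·d stays feasible for every t ≥ 0. Along this ray z = 4x_1 + 9x_2 changes by 43 per unit t, so z → +∞.

Unbounded — the objective can increase without bound over the feasible region.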